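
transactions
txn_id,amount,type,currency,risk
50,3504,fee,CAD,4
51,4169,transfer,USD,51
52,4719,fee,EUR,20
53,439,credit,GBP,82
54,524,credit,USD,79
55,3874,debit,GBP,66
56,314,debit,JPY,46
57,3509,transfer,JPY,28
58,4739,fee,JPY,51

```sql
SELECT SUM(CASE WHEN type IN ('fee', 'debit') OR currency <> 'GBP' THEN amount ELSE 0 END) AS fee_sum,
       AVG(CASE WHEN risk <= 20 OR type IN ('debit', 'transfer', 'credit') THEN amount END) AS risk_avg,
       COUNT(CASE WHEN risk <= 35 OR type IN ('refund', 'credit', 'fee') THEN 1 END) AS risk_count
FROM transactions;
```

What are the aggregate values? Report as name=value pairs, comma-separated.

[fee_sum: type IN ('fee', 'debit') OR currency <> 'GBP']
txn_id=50: ✓ → 3504
txn_id=51: ✓ → 4169
txn_id=52: ✓ → 4719
txn_id=53: ✗
txn_id=54: ✓ → 524
txn_id=55: ✓ → 3874
txn_id=56: ✓ → 314
txn_id=57: ✓ → 3509
txn_id=58: ✓ → 4739
fee_sum = 3504 + 4169 + 4719 + 524 + 3874 + 314 + 3509 + 4739 = 25352
—
[risk_avg: risk <= 20 OR type IN ('debit', 'transfer', 'credit')]
txn_id=50: ✓ → 3504
txn_id=51: ✓ → 4169
txn_id=52: ✓ → 4719
txn_id=53: ✓ → 439
txn_id=54: ✓ → 524
txn_id=55: ✓ → 3874
txn_id=56: ✓ → 314
txn_id=57: ✓ → 3509
txn_id=58: ✗
risk_avg = (3504 + 4169 + 4719 + 439 + 524 + 3874 + 314 + 3509) / 8 = 2631.5
—
[risk_count: risk <= 35 OR type IN ('refund', 'credit', 'fee')]
txn_id=50: ✓ → 1
txn_id=51: ✗
txn_id=52: ✓ → 1
txn_id=53: ✓ → 1
txn_id=54: ✓ → 1
txn_id=55: ✗
txn_id=56: ✗
txn_id=57: ✓ → 1
txn_id=58: ✓ → 1
risk_count = COUNT(1, 1, 1, 1, 1, 1) = 6

fee_sum=25352, risk_avg=2631.5, risk_count=6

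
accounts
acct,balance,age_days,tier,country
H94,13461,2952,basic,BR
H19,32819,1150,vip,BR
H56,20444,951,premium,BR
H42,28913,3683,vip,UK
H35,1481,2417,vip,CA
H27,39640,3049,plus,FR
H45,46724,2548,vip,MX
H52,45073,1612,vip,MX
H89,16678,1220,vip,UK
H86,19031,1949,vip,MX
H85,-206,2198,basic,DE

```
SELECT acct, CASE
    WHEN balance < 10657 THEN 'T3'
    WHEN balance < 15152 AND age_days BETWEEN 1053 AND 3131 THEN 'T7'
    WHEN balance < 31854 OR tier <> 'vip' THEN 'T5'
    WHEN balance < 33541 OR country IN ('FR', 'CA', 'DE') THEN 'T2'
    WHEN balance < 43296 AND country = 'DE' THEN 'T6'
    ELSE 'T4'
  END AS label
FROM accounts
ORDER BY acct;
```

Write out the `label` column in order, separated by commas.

acct=H19: balance < 33541 OR country IN ('FR', 'CA', 'DE') → T2
acct=H27: balance < 31854 OR tier <> 'vip' → T5
acct=H35: balance < 10657 → T3
acct=H42: balance < 31854 OR tier <> 'vip' → T5
acct=H45: ELSE → T4
acct=H52: ELSE → T4
acct=H56: balance < 31854 OR tier <> 'vip' → T5
acct=H85: balance < 10657 → T3
acct=H86: balance < 31854 OR tier <> 'vip' → T5
acct=H89: balance < 31854 OR tier <> 'vip' → T5
acct=H94: balance < 15152 AND age_days BETWEEN 1053 AND 3131 → T7

T2, T5, T3, T5, T4, T4, T5, T3, T5, T5, T7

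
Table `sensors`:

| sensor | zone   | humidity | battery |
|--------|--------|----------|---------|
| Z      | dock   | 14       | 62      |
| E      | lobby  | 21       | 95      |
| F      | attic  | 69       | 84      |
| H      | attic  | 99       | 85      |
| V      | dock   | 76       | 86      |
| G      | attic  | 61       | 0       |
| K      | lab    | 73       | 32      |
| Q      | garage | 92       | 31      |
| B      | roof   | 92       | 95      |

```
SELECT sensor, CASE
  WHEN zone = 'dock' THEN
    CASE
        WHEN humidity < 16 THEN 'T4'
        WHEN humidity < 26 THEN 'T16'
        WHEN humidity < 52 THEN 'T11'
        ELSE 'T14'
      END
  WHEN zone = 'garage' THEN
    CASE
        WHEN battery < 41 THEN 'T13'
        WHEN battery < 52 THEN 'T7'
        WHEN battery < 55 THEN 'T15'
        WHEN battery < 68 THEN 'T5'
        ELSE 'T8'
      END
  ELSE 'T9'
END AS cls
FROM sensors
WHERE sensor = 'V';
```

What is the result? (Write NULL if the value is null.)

sensor = V: zone=dock, humidity=76, battery=86.
zone='dock' → inner[ELSE] → T14

T14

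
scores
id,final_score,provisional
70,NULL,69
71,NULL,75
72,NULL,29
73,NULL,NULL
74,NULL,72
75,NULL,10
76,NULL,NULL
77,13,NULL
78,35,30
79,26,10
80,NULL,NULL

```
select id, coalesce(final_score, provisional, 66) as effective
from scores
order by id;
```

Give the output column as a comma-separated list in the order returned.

id=70: final_score=NULL, provisional=69 → 69
id=71: final_score=NULL, provisional=75 → 75
id=72: final_score=NULL, provisional=29 → 29
id=73: final_score=NULL, provisional=NULL, → literal 66 → 66
id=74: final_score=NULL, provisional=72 → 72
id=75: final_score=NULL, provisional=10 → 10
id=76: final_score=NULL, provisional=NULL, → literal 66 → 66
id=77: final_score=13 → 13
id=78: final_score=35 → 35
id=79: final_score=26 → 26
id=80: final_score=NULL, provisional=NULL, → literal 66 → 66

69, 75, 29, 66, 72, 10, 66, 13, 35, 26, 66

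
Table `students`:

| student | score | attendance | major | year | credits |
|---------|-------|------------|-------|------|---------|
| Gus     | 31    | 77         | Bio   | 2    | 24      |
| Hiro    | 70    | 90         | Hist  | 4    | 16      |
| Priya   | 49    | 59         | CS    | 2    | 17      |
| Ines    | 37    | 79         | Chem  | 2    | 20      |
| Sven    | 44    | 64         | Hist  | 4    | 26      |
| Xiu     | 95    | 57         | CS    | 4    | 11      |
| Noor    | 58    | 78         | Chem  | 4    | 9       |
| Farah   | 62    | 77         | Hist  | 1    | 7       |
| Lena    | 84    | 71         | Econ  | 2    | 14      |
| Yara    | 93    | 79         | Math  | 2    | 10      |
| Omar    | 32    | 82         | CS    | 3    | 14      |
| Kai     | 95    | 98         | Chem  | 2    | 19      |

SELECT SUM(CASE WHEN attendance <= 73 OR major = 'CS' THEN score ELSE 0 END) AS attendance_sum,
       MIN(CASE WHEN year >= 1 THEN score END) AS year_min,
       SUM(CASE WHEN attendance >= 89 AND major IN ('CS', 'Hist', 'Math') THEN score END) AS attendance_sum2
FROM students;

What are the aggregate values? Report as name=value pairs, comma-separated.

[attendance_sum: attendance <= 73 OR major = 'CS']
student=Gus: ✗
student=Hiro: ✗
student=Priya: ✓ → 49
student=Ines: ✗
student=Sven: ✓ → 44
student=Xiu: ✓ → 95
student=Noor: ✗
student=Farah: ✗
student=Lena: ✓ → 84
student=Yara: ✗
student=Omar: ✓ → 32
student=Kai: ✗
attendance_sum = 49 + 44 + 95 + 84 + 32 = 304
—
[year_min: year >= 1]
student=Gus: ✓ → 31
student=Hiro: ✓ → 70
student=Priya: ✓ → 49
student=Ines: ✓ → 37
student=Sven: ✓ → 44
student=Xiu: ✓ → 95
student=Noor: ✓ → 58
student=Farah: ✓ → 62
student=Lena: ✓ → 84
student=Yara: ✓ → 93
student=Omar: ✓ → 32
student=Kai: ✓ → 95
year_min = MIN(31, 70, 49, 37, 44, 95, 58, 62, 84, 93, 32, 95) = 31
—
[attendance_sum2: attendance >= 89 AND major IN ('CS', 'Hist', 'Math')]
student=Gus: ✗
student=Hiro: ✓ → 70
student=Priya: ✗
student=Ines: ✗
student=Sven: ✗
student=Xiu: ✗
student=Noor: ✗
student=Farah: ✗
student=Lena: ✗
student=Yara: ✗
student=Omar: ✗
student=Kai: ✗
attendance_sum2 = 70

attendance_sum=304, year_min=31, attendance_sum2=70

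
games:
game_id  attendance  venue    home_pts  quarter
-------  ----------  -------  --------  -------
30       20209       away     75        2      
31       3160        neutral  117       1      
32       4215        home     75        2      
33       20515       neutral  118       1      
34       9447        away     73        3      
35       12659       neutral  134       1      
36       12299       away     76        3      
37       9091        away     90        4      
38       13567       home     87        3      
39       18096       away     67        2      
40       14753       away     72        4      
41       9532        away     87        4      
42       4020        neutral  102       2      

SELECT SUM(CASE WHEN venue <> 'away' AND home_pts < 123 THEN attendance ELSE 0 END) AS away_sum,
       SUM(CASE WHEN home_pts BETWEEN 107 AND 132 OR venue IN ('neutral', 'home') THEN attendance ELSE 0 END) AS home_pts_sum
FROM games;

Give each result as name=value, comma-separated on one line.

[away_sum: venue <> 'away' AND home_pts < 123]
game_id=30: ✗
game_id=31: ✓ → 3160
game_id=32: ✓ → 4215
game_id=33: ✓ → 20515
game_id=34: ✗
game_id=35: ✗
game_id=36: ✗
game_id=37: ✗
game_id=38: ✓ → 13567
game_id=39: ✗
game_id=40: ✗
game_id=41: ✗
game_id=42: ✓ → 4020
away_sum = 3160 + 4215 + 20515 + 13567 + 4020 = 45477
—
[home_pts_sum: home_pts BETWEEN 107 AND 132 OR venue IN ('neutral', 'home')]
game_id=30: ✗
game_id=31: ✓ → 3160
game_id=32: ✓ → 4215
game_id=33: ✓ → 20515
game_id=34: ✗
game_id=35: ✓ → 12659
game_id=36: ✗
game_id=37: ✗
game_id=38: ✓ → 13567
game_id=39: ✗
game_id=40: ✗
game_id=41: ✗
game_id=42: ✓ → 4020
home_pts_sum = 3160 + 4215 + 20515 + 12659 + 13567 + 4020 = 58136

away_sum=45477, home_pts_sum=58136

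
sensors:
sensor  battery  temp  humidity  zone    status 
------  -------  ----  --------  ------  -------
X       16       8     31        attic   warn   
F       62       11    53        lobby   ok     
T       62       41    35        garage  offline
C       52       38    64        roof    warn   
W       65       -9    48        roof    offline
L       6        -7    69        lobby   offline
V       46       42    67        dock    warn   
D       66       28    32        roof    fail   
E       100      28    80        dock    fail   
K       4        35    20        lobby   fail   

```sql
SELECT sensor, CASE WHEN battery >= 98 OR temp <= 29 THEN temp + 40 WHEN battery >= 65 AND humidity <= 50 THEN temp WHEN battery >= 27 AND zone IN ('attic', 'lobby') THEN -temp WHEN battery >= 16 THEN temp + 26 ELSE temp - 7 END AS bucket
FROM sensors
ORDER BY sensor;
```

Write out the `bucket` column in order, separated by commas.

sensor=C: battery >= 16 → 64
sensor=D: battery >= 98 OR temp <= 29 → 68
sensor=E: battery >= 98 OR temp <= 29 → 68
sensor=F: battery >= 98 OR temp <= 29 → 51
sensor=K: ELSE → 28
sensor=L: battery >= 98 OR temp <= 29 → 33
sensor=T: battery >= 16 → 67
sensor=V: battery >= 16 → 68
sensor=W: battery >= 98 OR temp <= 29 → 31
sensor=X: battery >= 98 OR temp <= 29 → 48

64, 68, 68, 51, 28, 33, 67, 68, 31, 48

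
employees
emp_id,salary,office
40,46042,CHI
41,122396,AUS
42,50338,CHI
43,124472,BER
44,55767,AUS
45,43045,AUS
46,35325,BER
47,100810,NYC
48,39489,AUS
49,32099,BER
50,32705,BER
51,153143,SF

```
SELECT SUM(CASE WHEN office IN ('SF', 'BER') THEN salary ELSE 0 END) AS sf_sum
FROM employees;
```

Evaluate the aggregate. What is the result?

377744

emp_id=40: ✗
emp_id=41: ✗
emp_id=42: ✗
emp_id=43: ✓ → 124472
emp_id=44: ✗
emp_id=45: ✗
emp_id=46: ✓ → 35325
emp_id=47: ✗
emp_id=48: ✗
emp_id=49: ✓ → 32099
emp_id=50: ✓ → 32705
emp_id=51: ✓ → 153143
sf_sum = 124472 + 35325 + 32099 + 32705 + 153143 = 377744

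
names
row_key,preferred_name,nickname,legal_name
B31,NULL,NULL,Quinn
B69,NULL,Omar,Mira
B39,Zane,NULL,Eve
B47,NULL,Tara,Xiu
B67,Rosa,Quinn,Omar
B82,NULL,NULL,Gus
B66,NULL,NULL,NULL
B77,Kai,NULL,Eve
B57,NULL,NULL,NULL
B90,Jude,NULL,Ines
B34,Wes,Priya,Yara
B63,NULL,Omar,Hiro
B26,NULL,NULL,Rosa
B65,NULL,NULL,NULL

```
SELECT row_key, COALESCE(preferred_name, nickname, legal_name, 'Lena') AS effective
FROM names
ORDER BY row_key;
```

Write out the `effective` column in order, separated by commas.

Rosa, Quinn, Wes, Zane, Tara, Lena, Omar, Lena, Lena, Rosa, Omar, Kai, Gus, Jude

row_key=B26: preferred_name=NULL, nickname=NULL, legal_name=Rosa → Rosa
row_key=B31: preferred_name=NULL, nickname=NULL, legal_name=Quinn → Quinn
row_key=B34: preferred_name=Wes → Wes
row_key=B39: preferred_name=Zane → Zane
row_key=B47: preferred_name=NULL, nickname=Tara → Tara
row_key=B57: preferred_name=NULL, nickname=NULL, legal_name=NULL, → literal Lena → Lena
row_key=B63: preferred_name=NULL, nickname=Omar → Omar
row_key=B65: preferred_name=NULL, nickname=NULL, legal_name=NULL, → literal Lena → Lena
row_key=B66: preferred_name=NULL, nickname=NULL, legal_name=NULL, → literal Lena → Lena
row_key=B67: preferred_name=Rosa → Rosa
row_key=B69: preferred_name=NULL, nickname=Omar → Omar
row_key=B77: preferred_name=Kai → Kai
row_key=B82: preferred_name=NULL, nickname=NULL, legal_name=Gus → Gus
row_key=B90: preferred_name=Jude → Jude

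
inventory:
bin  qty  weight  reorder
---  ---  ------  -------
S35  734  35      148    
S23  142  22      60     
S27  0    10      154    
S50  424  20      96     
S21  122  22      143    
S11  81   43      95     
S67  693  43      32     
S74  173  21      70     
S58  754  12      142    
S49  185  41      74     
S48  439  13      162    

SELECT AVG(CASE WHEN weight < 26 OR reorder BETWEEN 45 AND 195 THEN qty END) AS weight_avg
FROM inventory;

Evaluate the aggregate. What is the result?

305.4

bin=S35: ✓ → 734
bin=S23: ✓ → 142
bin=S27: ✓ → 0
bin=S50: ✓ → 424
bin=S21: ✓ → 122
bin=S11: ✓ → 81
bin=S67: ✗
bin=S74: ✓ → 173
bin=S58: ✓ → 754
bin=S49: ✓ → 185
bin=S48: ✓ → 439
weight_avg = (734 + 142 + 0 + 424 + 122 + 81 + 173 + 754 + 185 + 439) / 10 = 305.4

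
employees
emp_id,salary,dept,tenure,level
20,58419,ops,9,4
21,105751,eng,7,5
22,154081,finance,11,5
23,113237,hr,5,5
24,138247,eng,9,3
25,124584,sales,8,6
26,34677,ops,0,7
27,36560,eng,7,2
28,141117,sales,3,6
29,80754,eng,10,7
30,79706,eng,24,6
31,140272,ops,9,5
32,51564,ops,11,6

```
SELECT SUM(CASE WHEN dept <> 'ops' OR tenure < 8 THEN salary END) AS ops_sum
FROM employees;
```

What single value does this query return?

1008714

emp_id=20: ✗
emp_id=21: ✓ → 105751
emp_id=22: ✓ → 154081
emp_id=23: ✓ → 113237
emp_id=24: ✓ → 138247
emp_id=25: ✓ → 124584
emp_id=26: ✓ → 34677
emp_id=27: ✓ → 36560
emp_id=28: ✓ → 141117
emp_id=29: ✓ → 80754
emp_id=30: ✓ → 79706
emp_id=31: ✗
emp_id=32: ✗
ops_sum = 105751 + 154081 + 113237 + 138247 + 124584 + 34677 + 36560 + 141117 + 80754 + 79706 = 1008714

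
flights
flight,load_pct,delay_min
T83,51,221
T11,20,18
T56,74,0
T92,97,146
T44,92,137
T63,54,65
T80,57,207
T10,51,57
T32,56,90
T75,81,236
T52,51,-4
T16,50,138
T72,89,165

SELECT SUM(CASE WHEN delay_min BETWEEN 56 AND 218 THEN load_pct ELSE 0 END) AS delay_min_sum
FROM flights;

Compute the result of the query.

546

flight=T83: ✗
flight=T11: ✗
flight=T56: ✗
flight=T92: ✓ → 97
flight=T44: ✓ → 92
flight=T63: ✓ → 54
flight=T80: ✓ → 57
flight=T10: ✓ → 51
flight=T32: ✓ → 56
flight=T75: ✗
flight=T52: ✗
flight=T16: ✓ → 50
flight=T72: ✓ → 89
delay_min_sum = 97 + 92 + 54 + 57 + 51 + 56 + 50 + 89 = 546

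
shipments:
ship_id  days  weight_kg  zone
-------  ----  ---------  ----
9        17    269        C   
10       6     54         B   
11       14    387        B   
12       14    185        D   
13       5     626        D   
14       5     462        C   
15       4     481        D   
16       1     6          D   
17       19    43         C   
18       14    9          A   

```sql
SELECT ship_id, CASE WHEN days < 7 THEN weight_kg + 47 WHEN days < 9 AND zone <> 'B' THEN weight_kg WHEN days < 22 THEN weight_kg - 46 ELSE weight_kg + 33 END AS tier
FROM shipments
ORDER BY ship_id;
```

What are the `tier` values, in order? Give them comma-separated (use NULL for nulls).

223, 101, 341, 139, 673, 509, 528, 53, -3, -37

ship_id=9: days < 22 → 223
ship_id=10: days < 7 → 101
ship_id=11: days < 22 → 341
ship_id=12: days < 22 → 139
ship_id=13: days < 7 → 673
ship_id=14: days < 7 → 509
ship_id=15: days < 7 → 528
ship_id=16: days < 7 → 53
ship_id=17: days < 22 → -3
ship_id=18: days < 22 → -37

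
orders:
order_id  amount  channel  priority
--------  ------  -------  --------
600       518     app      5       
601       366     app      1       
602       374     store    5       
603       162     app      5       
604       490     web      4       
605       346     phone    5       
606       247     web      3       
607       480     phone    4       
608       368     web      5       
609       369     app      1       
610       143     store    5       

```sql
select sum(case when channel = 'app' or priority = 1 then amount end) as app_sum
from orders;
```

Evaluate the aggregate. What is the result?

order_id=600: ✓ → 518
order_id=601: ✓ → 366
order_id=602: ✗
order_id=603: ✓ → 162
order_id=604: ✗
order_id=605: ✗
order_id=606: ✗
order_id=607: ✗
order_id=608: ✗
order_id=609: ✓ → 369
order_id=610: ✗
app_sum = 518 + 366 + 162 + 369 = 1415

1415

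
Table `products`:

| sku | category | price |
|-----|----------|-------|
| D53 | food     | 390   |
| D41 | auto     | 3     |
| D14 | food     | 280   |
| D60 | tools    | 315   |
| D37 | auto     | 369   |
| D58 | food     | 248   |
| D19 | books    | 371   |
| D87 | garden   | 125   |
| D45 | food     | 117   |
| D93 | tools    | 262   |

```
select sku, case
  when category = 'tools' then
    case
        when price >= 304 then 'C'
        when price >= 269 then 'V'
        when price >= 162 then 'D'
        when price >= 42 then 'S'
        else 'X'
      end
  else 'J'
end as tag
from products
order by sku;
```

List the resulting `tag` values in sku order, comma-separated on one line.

sku=D14: category='food' → outer ELSE → J
sku=D19: category='books' → outer ELSE → J
sku=D37: category='auto' → outer ELSE → J
sku=D41: category='auto' → outer ELSE → J
sku=D45: category='food' → outer ELSE → J
sku=D53: category='food' → outer ELSE → J
sku=D58: category='food' → outer ELSE → J
sku=D60: category='tools' → inner[price >= 304] → C
sku=D87: category='garden' → outer ELSE → J
sku=D93: category='tools' → inner[price >= 162] → D

J, J, J, J, J, J, J, C, J, D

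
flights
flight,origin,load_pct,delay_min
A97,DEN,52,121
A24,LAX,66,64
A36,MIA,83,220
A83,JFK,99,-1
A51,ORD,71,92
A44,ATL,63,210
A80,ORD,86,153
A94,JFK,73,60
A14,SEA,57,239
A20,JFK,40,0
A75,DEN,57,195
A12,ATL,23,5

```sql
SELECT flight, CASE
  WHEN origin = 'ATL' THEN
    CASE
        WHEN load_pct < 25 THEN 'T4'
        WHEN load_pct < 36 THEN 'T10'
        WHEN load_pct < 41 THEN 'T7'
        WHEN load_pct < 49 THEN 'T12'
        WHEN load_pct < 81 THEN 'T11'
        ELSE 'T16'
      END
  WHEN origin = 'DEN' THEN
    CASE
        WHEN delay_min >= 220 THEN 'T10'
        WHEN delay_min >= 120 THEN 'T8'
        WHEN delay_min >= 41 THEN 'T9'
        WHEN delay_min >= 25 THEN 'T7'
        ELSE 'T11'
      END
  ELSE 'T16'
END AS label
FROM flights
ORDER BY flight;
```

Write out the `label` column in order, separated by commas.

T4, T16, T16, T16, T16, T11, T16, T8, T16, T16, T16, T8

flight=A12: origin='ATL' → inner[load_pct < 25] → T4
flight=A14: origin='SEA' → outer ELSE → T16
flight=A20: origin='JFK' → outer ELSE → T16
flight=A24: origin='LAX' → outer ELSE → T16
flight=A36: origin='MIA' → outer ELSE → T16
flight=A44: origin='ATL' → inner[load_pct < 81] → T11
flight=A51: origin='ORD' → outer ELSE → T16
flight=A75: origin='DEN' → inner[delay_min >= 120] → T8
flight=A80: origin='ORD' → outer ELSE → T16
flight=A83: origin='JFK' → outer ELSE → T16
flight=A94: origin='JFK' → outer ELSE → T16
flight=A97: origin='DEN' → inner[delay_min >= 120] → T8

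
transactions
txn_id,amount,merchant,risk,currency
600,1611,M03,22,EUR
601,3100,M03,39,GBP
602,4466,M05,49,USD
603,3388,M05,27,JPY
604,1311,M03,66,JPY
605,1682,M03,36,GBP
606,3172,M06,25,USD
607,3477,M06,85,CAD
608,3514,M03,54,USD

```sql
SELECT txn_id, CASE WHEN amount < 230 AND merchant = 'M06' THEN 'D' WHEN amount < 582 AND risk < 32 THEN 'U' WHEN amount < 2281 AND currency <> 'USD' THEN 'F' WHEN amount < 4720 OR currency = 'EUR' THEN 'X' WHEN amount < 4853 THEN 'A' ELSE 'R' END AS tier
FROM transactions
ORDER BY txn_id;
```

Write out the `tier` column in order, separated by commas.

F, X, X, X, F, F, X, X, X

txn_id=600: amount < 2281 AND currency <> 'USD' → F
txn_id=601: amount < 4720 OR currency = 'EUR' → X
txn_id=602: amount < 4720 OR currency = 'EUR' → X
txn_id=603: amount < 4720 OR currency = 'EUR' → X
txn_id=604: amount < 2281 AND currency <> 'USD' → F
txn_id=605: amount < 2281 AND currency <> 'USD' → F
txn_id=606: amount < 4720 OR currency = 'EUR' → X
txn_id=607: amount < 4720 OR currency = 'EUR' → X
txn_id=608: amount < 4720 OR currency = 'EUR' → X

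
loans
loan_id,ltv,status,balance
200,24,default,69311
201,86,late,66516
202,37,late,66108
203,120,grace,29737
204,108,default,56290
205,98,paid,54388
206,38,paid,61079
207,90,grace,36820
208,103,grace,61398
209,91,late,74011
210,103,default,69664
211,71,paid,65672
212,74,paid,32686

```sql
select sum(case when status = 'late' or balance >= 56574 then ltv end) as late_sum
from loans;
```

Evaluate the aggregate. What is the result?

loan_id=200: ✓ → 24
loan_id=201: ✓ → 86
loan_id=202: ✓ → 37
loan_id=203: ✗
loan_id=204: ✗
loan_id=205: ✗
loan_id=206: ✓ → 38
loan_id=207: ✗
loan_id=208: ✓ → 103
loan_id=209: ✓ → 91
loan_id=210: ✓ → 103
loan_id=211: ✓ → 71
loan_id=212: ✗
late_sum = 24 + 86 + 37 + 38 + 103 + 91 + 103 + 71 = 553

553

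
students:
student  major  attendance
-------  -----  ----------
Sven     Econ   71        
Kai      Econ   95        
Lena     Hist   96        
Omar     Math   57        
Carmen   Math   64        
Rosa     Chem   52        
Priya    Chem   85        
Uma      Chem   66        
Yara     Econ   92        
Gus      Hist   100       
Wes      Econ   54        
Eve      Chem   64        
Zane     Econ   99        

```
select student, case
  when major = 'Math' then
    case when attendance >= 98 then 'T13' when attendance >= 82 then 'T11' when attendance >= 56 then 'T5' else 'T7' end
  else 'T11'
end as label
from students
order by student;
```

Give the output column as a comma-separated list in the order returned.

T5, T11, T11, T11, T11, T5, T11, T11, T11, T11, T11, T11, T11

student=Carmen: major='Math' → inner[attendance >= 56] → T5
student=Eve: major='Chem' → outer ELSE → T11
student=Gus: major='Hist' → outer ELSE → T11
student=Kai: major='Econ' → outer ELSE → T11
student=Lena: major='Hist' → outer ELSE → T11
student=Omar: major='Math' → inner[attendance >= 56] → T5
student=Priya: major='Chem' → outer ELSE → T11
student=Rosa: major='Chem' → outer ELSE → T11
student=Sven: major='Econ' → outer ELSE → T11
student=Uma: major='Chem' → outer ELSE → T11
student=Wes: major='Econ' → outer ELSE → T11
student=Yara: major='Econ' → outer ELSE → T11
student=Zane: major='Econ' → outer ELSE → T11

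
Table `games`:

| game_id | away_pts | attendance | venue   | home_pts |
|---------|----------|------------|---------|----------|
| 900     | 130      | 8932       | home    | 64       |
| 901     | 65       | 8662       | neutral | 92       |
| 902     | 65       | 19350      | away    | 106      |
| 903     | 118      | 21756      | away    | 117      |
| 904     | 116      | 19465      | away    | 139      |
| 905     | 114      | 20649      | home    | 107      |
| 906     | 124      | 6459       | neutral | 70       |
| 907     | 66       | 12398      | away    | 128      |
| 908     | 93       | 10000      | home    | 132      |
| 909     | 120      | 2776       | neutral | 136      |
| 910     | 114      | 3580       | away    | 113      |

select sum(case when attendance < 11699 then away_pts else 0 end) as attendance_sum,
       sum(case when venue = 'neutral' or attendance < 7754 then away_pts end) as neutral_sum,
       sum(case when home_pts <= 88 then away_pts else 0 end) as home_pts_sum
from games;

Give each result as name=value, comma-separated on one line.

[attendance_sum: attendance < 11699]
game_id=900: ✓ → 130
game_id=901: ✓ → 65
game_id=902: ✗
game_id=903: ✗
game_id=904: ✗
game_id=905: ✗
game_id=906: ✓ → 124
game_id=907: ✗
game_id=908: ✓ → 93
game_id=909: ✓ → 120
game_id=910: ✓ → 114
attendance_sum = 130 + 65 + 124 + 93 + 120 + 114 = 646
—
[neutral_sum: venue = 'neutral' or attendance < 7754]
game_id=900: ✗
game_id=901: ✓ → 65
game_id=902: ✗
game_id=903: ✗
game_id=904: ✗
game_id=905: ✗
game_id=906: ✓ → 124
game_id=907: ✗
game_id=908: ✗
game_id=909: ✓ → 120
game_id=910: ✓ → 114
neutral_sum = 65 + 124 + 120 + 114 = 423
—
[home_pts_sum: home_pts <= 88]
game_id=900: ✓ → 130
game_id=901: ✗
game_id=902: ✗
game_id=903: ✗
game_id=904: ✗
game_id=905: ✗
game_id=906: ✓ → 124
game_id=907: ✗
game_id=908: ✗
game_id=909: ✗
game_id=910: ✗
home_pts_sum = 130 + 124 = 254

attendance_sum=646, neutral_sum=423, home_pts_sum=254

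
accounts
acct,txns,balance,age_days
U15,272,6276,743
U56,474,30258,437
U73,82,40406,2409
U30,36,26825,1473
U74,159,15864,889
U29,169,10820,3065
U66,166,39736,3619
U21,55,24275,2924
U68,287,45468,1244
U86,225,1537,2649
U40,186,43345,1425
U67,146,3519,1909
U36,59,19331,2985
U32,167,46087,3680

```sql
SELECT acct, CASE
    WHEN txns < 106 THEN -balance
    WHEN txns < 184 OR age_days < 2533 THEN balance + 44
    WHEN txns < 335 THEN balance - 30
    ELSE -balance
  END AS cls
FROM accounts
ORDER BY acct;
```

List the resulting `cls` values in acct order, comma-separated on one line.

6320, -24275, 10864, -26825, 46131, -19331, 43389, 30302, 39780, 3563, 45512, -40406, 15908, 1507

acct=U15: txns < 184 OR age_days < 2533 → 6320
acct=U21: txns < 106 → -24275
acct=U29: txns < 184 OR age_days < 2533 → 10864
acct=U30: txns < 106 → -26825
acct=U32: txns < 184 OR age_days < 2533 → 46131
acct=U36: txns < 106 → -19331
acct=U40: txns < 184 OR age_days < 2533 → 43389
acct=U56: txns < 184 OR age_days < 2533 → 30302
acct=U66: txns < 184 OR age_days < 2533 → 39780
acct=U67: txns < 184 OR age_days < 2533 → 3563
acct=U68: txns < 184 OR age_days < 2533 → 45512
acct=U73: txns < 106 → -40406
acct=U74: txns < 184 OR age_days < 2533 → 15908
acct=U86: txns < 335 → 1507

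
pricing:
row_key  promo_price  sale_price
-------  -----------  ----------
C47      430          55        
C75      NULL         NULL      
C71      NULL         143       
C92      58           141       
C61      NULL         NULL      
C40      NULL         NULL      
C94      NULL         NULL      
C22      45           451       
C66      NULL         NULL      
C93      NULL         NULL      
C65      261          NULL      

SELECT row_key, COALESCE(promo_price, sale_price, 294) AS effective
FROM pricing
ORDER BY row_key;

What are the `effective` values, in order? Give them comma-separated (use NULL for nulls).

row_key=C22: promo_price=45 → 45
row_key=C40: promo_price=NULL, sale_price=NULL, → literal 294 → 294
row_key=C47: promo_price=430 → 430
row_key=C61: promo_price=NULL, sale_price=NULL, → literal 294 → 294
row_key=C65: promo_price=261 → 261
row_key=C66: promo_price=NULL, sale_price=NULL, → literal 294 → 294
row_key=C71: promo_price=NULL, sale_price=143 → 143
row_key=C75: promo_price=NULL, sale_price=NULL, → literal 294 → 294
row_key=C92: promo_price=58 → 58
row_key=C93: promo_price=NULL, sale_price=NULL, → literal 294 → 294
row_key=C94: promo_price=NULL, sale_price=NULL, → literal 294 → 294

45, 294, 430, 294, 261, 294, 143, 294, 58, 294, 294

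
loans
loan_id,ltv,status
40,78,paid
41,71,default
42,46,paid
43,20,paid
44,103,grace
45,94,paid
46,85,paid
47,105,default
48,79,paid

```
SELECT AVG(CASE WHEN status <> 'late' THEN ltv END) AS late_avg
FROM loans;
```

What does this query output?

loan_id=40: ✓ → 78
loan_id=41: ✓ → 71
loan_id=42: ✓ → 46
loan_id=43: ✓ → 20
loan_id=44: ✓ → 103
loan_id=45: ✓ → 94
loan_id=46: ✓ → 85
loan_id=47: ✓ → 105
loan_id=48: ✓ → 79
late_avg = (78 + 71 + 46 + 20 + 103 + 94 + 85 + 105 + 79) / 9 = 75.6666666667

75.6666666667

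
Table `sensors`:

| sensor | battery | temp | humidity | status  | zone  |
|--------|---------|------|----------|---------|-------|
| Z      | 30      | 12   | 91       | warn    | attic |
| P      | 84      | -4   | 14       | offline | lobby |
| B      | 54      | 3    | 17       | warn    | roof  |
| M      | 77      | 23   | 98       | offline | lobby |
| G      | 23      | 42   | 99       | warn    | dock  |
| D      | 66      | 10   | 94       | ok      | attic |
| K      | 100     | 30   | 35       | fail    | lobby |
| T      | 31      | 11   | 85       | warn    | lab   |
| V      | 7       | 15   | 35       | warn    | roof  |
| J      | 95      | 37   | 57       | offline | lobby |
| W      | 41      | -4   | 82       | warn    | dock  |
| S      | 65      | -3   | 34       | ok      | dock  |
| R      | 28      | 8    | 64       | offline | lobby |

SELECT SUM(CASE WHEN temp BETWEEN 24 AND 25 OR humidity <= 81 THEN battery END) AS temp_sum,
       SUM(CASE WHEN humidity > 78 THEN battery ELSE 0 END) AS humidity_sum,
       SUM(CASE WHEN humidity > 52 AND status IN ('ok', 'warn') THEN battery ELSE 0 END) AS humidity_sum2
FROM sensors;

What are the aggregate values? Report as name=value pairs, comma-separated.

[temp_sum: temp BETWEEN 24 AND 25 OR humidity <= 81]
sensor=Z: ✗
sensor=P: ✓ → 84
sensor=B: ✓ → 54
sensor=M: ✗
sensor=G: ✗
sensor=D: ✗
sensor=K: ✓ → 100
sensor=T: ✗
sensor=V: ✓ → 7
sensor=J: ✓ → 95
sensor=W: ✗
sensor=S: ✓ → 65
sensor=R: ✓ → 28
temp_sum = 84 + 54 + 100 + 7 + 95 + 65 + 28 = 433
—
[humidity_sum: humidity > 78]
sensor=Z: ✓ → 30
sensor=P: ✗
sensor=B: ✗
sensor=M: ✓ → 77
sensor=G: ✓ → 23
sensor=D: ✓ → 66
sensor=K: ✗
sensor=T: ✓ → 31
sensor=V: ✗
sensor=J: ✗
sensor=W: ✓ → 41
sensor=S: ✗
sensor=R: ✗
humidity_sum = 30 + 77 + 23 + 66 + 31 + 41 = 268
—
[humidity_sum2: humidity > 52 AND status IN ('ok', 'warn')]
sensor=Z: ✓ → 30
sensor=P: ✗
sensor=B: ✗
sensor=M: ✗
sensor=G: ✓ → 23
sensor=D: ✓ → 66
sensor=K: ✗
sensor=T: ✓ → 31
sensor=V: ✗
sensor=J: ✗
sensor=W: ✓ → 41
sensor=S: ✗
sensor=R: ✗
humidity_sum2 = 30 + 23 + 66 + 31 + 41 = 191

temp_sum=433, humidity_sum=268, humidity_sum2=191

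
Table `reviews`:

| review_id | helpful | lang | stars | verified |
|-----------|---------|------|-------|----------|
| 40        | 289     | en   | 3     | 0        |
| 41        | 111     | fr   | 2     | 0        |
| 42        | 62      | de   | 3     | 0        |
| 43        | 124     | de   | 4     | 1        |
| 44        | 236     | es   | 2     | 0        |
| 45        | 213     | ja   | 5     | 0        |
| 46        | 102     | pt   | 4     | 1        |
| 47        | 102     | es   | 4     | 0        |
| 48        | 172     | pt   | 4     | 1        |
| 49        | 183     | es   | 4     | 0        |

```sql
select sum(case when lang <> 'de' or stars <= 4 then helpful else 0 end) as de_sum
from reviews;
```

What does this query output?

1594

review_id=40: ✓ → 289
review_id=41: ✓ → 111
review_id=42: ✓ → 62
review_id=43: ✓ → 124
review_id=44: ✓ → 236
review_id=45: ✓ → 213
review_id=46: ✓ → 102
review_id=47: ✓ → 102
review_id=48: ✓ → 172
review_id=49: ✓ → 183
de_sum = 289 + 111 + 62 + 124 + 236 + 213 + 102 + 102 + 172 + 183 = 1594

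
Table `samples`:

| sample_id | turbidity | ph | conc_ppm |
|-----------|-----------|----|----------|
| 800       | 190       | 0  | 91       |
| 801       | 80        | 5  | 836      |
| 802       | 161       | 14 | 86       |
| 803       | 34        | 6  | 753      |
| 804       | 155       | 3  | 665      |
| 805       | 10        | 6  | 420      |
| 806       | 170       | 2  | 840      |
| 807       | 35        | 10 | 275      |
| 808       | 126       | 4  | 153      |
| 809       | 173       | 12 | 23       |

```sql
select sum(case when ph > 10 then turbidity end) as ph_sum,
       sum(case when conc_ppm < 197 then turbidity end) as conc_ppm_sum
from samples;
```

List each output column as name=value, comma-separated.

[ph_sum: ph > 10]
sample_id=800: ✗
sample_id=801: ✗
sample_id=802: ✓ → 161
sample_id=803: ✗
sample_id=804: ✗
sample_id=805: ✗
sample_id=806: ✗
sample_id=807: ✗
sample_id=808: ✗
sample_id=809: ✓ → 173
ph_sum = 161 + 173 = 334
—
[conc_ppm_sum: conc_ppm < 197]
sample_id=800: ✓ → 190
sample_id=801: ✗
sample_id=802: ✓ → 161
sample_id=803: ✗
sample_id=804: ✗
sample_id=805: ✗
sample_id=806: ✗
sample_id=807: ✗
sample_id=808: ✓ → 126
sample_id=809: ✓ → 173
conc_ppm_sum = 190 + 161 + 126 + 173 = 650

ph_sum=334, conc_ppm_sum=650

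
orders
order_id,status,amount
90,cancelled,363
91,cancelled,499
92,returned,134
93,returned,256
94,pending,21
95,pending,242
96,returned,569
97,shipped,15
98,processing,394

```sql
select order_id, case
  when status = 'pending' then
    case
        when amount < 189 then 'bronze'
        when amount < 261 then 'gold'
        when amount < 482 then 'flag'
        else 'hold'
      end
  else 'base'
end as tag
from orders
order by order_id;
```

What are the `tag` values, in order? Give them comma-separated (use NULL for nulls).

order_id=90: status='cancelled' → outer ELSE → base
order_id=91: status='cancelled' → outer ELSE → base
order_id=92: status='returned' → outer ELSE → base
order_id=93: status='returned' → outer ELSE → base
order_id=94: status='pending' → inner[amount < 189] → bronze
order_id=95: status='pending' → inner[amount < 261] → gold
order_id=96: status='returned' → outer ELSE → base
order_id=97: status='shipped' → outer ELSE → base
order_id=98: status='processing' → outer ELSE → base

base, base, base, base, bronze, gold, base, base, base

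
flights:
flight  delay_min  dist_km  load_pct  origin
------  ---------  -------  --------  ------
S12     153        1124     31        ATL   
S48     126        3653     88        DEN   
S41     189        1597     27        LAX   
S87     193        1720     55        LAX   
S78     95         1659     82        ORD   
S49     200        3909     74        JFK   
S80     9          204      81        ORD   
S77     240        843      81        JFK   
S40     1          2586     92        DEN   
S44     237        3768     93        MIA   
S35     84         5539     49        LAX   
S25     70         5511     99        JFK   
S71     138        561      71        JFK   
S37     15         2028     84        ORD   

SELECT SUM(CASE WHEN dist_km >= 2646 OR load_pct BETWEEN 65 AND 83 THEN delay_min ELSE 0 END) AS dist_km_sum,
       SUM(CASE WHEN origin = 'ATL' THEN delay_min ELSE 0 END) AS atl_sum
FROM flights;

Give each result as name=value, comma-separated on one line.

[dist_km_sum: dist_km >= 2646 OR load_pct BETWEEN 65 AND 83]
flight=S12: ✗
flight=S48: ✓ → 126
flight=S41: ✗
flight=S87: ✗
flight=S78: ✓ → 95
flight=S49: ✓ → 200
flight=S80: ✓ → 9
flight=S77: ✓ → 240
flight=S40: ✗
flight=S44: ✓ → 237
flight=S35: ✓ → 84
flight=S25: ✓ → 70
flight=S71: ✓ → 138
flight=S37: ✗
dist_km_sum = 126 + 95 + 200 + 9 + 240 + 237 + 84 + 70 + 138 = 1199
—
[atl_sum: origin = 'ATL']
flight=S12: ✓ → 153
flight=S48: ✗
flight=S41: ✗
flight=S87: ✗
flight=S78: ✗
flight=S49: ✗
flight=S80: ✗
flight=S77: ✗
flight=S40: ✗
flight=S44: ✗
flight=S35: ✗
flight=S25: ✗
flight=S71: ✗
flight=S37: ✗
atl_sum = 153

dist_km_sum=1199, atl_sum=153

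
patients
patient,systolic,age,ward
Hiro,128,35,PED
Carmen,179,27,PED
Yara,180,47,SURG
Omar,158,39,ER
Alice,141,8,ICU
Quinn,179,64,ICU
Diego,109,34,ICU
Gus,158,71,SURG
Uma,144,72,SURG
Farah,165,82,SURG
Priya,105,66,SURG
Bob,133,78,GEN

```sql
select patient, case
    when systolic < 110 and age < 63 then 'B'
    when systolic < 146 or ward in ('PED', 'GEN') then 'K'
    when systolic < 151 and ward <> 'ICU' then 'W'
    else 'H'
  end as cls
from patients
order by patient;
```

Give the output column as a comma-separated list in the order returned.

patient=Alice: systolic < 146 or ward in ('PED', 'GEN') → K
patient=Bob: systolic < 146 or ward in ('PED', 'GEN') → K
patient=Carmen: systolic < 146 or ward in ('PED', 'GEN') → K
patient=Diego: systolic < 110 and age < 63 → B
patient=Farah: ELSE → H
patient=Gus: ELSE → H
patient=Hiro: systolic < 146 or ward in ('PED', 'GEN') → K
patient=Omar: ELSE → H
patient=Priya: systolic < 146 or ward in ('PED', 'GEN') → K
patient=Quinn: ELSE → H
patient=Uma: systolic < 146 or ward in ('PED', 'GEN') → K
patient=Yara: ELSE → H

K, K, K, B, H, H, K, H, K, H, K, H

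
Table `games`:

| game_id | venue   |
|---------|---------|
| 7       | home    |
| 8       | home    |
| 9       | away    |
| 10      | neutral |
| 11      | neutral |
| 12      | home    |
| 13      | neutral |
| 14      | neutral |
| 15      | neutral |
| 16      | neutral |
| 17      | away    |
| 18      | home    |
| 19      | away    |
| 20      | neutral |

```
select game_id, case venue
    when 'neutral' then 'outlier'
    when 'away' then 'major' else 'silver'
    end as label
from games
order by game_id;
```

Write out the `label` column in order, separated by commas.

game_id=7: ELSE → silver
game_id=8: ELSE → silver
game_id=9: venue='away' → major
game_id=10: venue='neutral' → outlier
game_id=11: venue='neutral' → outlier
game_id=12: ELSE → silver
game_id=13: venue='neutral' → outlier
game_id=14: venue='neutral' → outlier
game_id=15: venue='neutral' → outlier
game_id=16: venue='neutral' → outlier
game_id=17: venue='away' → major
game_id=18: ELSE → silver
game_id=19: venue='away' → major
game_id=20: venue='neutral' → outlier

silver, silver, major, outlier, outlier, silver, outlier, outlier, outlier, outlier, major, silver, major, outlier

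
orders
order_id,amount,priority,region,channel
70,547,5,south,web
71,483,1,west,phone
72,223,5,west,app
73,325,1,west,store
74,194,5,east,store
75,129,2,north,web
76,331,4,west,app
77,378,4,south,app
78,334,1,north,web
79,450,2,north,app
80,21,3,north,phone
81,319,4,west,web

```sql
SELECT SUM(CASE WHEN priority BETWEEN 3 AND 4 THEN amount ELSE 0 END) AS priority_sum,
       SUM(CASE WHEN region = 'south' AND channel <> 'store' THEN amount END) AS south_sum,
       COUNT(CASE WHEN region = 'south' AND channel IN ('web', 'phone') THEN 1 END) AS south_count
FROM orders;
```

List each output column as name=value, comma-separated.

[priority_sum: priority BETWEEN 3 AND 4]
order_id=70: ✗
order_id=71: ✗
order_id=72: ✗
order_id=73: ✗
order_id=74: ✗
order_id=75: ✗
order_id=76: ✓ → 331
order_id=77: ✓ → 378
order_id=78: ✗
order_id=79: ✗
order_id=80: ✓ → 21
order_id=81: ✓ → 319
priority_sum = 331 + 378 + 21 + 319 = 1049
—
[south_sum: region = 'south' AND channel <> 'store']
order_id=70: ✓ → 547
order_id=71: ✗
order_id=72: ✗
order_id=73: ✗
order_id=74: ✗
order_id=75: ✗
order_id=76: ✗
order_id=77: ✓ → 378
order_id=78: ✗
order_id=79: ✗
order_id=80: ✗
order_id=81: ✗
south_sum = 547 + 378 = 925
—
[south_count: region = 'south' AND channel IN ('web', 'phone')]
order_id=70: ✓ → 1
order_id=71: ✗
order_id=72: ✗
order_id=73: ✗
order_id=74: ✗
order_id=75: ✗
order_id=76: ✗
order_id=77: ✗
order_id=78: ✗
order_id=79: ✗
order_id=80: ✗
order_id=81: ✗
south_count = COUNT(1) = 1

priority_sum=1049, south_sum=925, south_count=1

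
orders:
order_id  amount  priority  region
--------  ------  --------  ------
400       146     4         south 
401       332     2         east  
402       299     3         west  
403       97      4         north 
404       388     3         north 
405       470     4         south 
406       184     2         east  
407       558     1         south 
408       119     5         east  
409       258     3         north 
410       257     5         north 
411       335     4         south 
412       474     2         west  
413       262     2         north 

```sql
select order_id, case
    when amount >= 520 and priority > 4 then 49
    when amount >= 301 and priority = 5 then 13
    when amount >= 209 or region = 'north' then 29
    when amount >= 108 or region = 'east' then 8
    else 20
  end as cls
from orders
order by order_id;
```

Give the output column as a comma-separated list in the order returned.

order_id=400: amount >= 108 or region = 'east' → 8
order_id=401: amount >= 209 or region = 'north' → 29
order_id=402: amount >= 209 or region = 'north' → 29
order_id=403: amount >= 209 or region = 'north' → 29
order_id=404: amount >= 209 or region = 'north' → 29
order_id=405: amount >= 209 or region = 'north' → 29
order_id=406: amount >= 108 or region = 'east' → 8
order_id=407: amount >= 209 or region = 'north' → 29
order_id=408: amount >= 108 or region = 'east' → 8
order_id=409: amount >= 209 or region = 'north' → 29
order_id=410: amount >= 209 or region = 'north' → 29
order_id=411: amount >= 209 or region = 'north' → 29
order_id=412: amount >= 209 or region = 'north' → 29
order_id=413: amount >= 209 or region = 'north' → 29

8, 29, 29, 29, 29, 29, 8, 29, 8, 29, 29, 29, 29, 29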